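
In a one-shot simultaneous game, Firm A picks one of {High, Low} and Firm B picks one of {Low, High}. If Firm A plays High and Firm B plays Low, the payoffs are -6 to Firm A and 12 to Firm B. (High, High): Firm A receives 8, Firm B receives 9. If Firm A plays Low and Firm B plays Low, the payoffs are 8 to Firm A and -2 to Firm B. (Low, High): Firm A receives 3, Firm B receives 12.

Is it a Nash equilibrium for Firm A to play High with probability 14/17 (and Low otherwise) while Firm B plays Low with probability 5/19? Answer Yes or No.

Check Firm B's indifference given Firm A's mix p = 14/17:
  payoff from Low = 162/17; payoff from High = 162/17 — equal.
Check Firm A's indifference given Firm B's mix q = 5/19:
  payoff from High = 82/19; payoff from Low = 82/19 — equal.
Both players are indifferent, so neither can profitably deviate.

Yes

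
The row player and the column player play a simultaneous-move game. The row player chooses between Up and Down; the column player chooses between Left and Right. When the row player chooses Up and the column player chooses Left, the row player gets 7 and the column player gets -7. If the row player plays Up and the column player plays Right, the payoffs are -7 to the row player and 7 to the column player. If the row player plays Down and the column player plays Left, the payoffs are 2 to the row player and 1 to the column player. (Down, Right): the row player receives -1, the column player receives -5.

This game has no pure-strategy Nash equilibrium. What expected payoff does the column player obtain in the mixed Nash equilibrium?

-7/5

For the column player to be willing to mix, the column player must be indifferent between Left and Right, which pins down the row player's mix.
  the column player's expected payoff from Left: p·(-7) + (1−p)·1 = -8p + 1
  the column player's expected payoff from Right: p·7 + (1−p)·(-5) = 12p - 5
  -8p + 1 = 12p - 5  ⇒  -20p = -6  ⇒  p = 3/10.
At equilibrium the column player is indifferent across columns, so the column player's payoff equals the payoff from Left: (3/10)·(-7) + (7/10)·1 = -7/5.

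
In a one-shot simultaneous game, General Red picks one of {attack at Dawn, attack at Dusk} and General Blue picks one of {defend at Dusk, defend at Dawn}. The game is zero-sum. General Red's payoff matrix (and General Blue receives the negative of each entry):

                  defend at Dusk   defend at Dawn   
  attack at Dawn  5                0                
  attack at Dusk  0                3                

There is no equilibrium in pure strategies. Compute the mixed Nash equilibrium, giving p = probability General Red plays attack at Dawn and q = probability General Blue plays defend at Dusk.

General Red's mix must leave General Blue indifferent between defend at Dusk and defend at Dawn.
  General Blue's expected payoff from defend at Dusk: p·(-5) + (1−p)·0 = -5p
  General Blue's expected payoff from defend at Dawn: p·0 + (1−p)·(-3) = 3p - 3
  -5p = 3p - 3  ⇒  -8p = -3  ⇒  p = 3/8.
In a mixed equilibrium General Red is indifferent between attack at Dawn and attack at Dusk; this condition fixes q.
  General Red's payoff to attack at Dawn: q·5 + (1−q)·0 = 5q
  General Red's payoff to attack at Dusk: q·0 + (1−q)·3 = -3q + 3
  5q = -3q + 3  ⇒  8q = 3  ⇒  q = 3/8.

p = 3/8, q = 3/8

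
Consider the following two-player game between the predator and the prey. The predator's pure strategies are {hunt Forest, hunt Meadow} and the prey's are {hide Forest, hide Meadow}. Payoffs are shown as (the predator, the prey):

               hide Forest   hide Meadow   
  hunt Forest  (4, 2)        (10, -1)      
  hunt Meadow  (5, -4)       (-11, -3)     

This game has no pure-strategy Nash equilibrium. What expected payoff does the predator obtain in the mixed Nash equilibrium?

The prey's mix must leave the predator indifferent between hunt Forest and hunt Meadow.
  the predator's payoff from hunt Forest: q·4 + (1−q)·10 = -6q + 10
  the predator's payoff from hunt Meadow: q·5 + (1−q)·(-11) = 16q - 11
  -6q + 10 = 16q - 11  ⇒  -22q = -21  ⇒  q = 21/22.
At equilibrium the predator is indifferent across rows, so the predator's payoff equals the payoff from hunt Forest: (21/22)·4 + (1/22)·10 = 47/11.

47/11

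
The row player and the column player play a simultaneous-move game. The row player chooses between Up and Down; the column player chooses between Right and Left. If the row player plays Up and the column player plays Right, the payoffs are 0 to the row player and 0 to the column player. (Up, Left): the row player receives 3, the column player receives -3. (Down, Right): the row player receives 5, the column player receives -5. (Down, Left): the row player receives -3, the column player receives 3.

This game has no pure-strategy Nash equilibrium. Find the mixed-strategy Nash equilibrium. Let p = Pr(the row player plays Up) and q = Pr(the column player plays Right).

p = 8/11, q = 6/11

In a mixed equilibrium the column player is indifferent between Right and Left; this condition fixes p.
  the column player's expected payoff from Right: p·0 + (1−p)·(-5) = 5p - 5
  the column player's expected payoff from Left: p·(-3) + (1−p)·3 = -6p + 3
  5p - 5 = -6p + 3  ⇒  11p = 8  ⇒  p = 8/11.
The column player's mix must leave the row player indifferent between Up and Down.
  the row player's payoff from Up: q·0 + (1−q)·3 = -3q + 3
  the row player's payoff from Down: q·5 + (1−q)·(-3) = 8q - 3
  -3q + 3 = 8q - 3  ⇒  -11q = -6  ⇒  q = 6/11.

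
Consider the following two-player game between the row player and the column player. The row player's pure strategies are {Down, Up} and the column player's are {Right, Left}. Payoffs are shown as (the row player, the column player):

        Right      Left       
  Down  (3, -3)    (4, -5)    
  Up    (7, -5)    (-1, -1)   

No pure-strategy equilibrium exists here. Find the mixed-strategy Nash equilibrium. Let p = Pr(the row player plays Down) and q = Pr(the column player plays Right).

p = 2/3, q = 5/9

Set the column player's expected payoff from Right equal to that from Left:
  the column player's payoff to Right: p·(-3) + (1−p)·(-5) = 2p - 5
  the column player's payoff to Left: p·(-5) + (1−p)·(-1) = -4p - 1
  2p - 5 = -4p - 1  ⇒  6p = 4  ⇒  p = 2/3.
The row player's indifference between Down and Up determines the column player's mixing probability q:
  the row player's payoff from Down: q·3 + (1−q)·4 = -q + 4
  the row player's payoff from Up: q·7 + (1−q)·(-1) = 8q - 1
  -q + 4 = 8q - 1  ⇒  -9q = -5  ⇒  q = 5/9.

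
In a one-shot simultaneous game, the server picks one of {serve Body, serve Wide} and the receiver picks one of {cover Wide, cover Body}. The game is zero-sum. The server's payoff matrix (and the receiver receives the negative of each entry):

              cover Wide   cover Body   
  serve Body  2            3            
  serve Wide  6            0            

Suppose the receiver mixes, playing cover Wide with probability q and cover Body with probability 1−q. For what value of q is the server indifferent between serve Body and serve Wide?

For the server to be willing to mix, the server must be indifferent between serve Body and serve Wide, which pins down the receiver's mix.
  the server's payoff from serve Body: q·2 + (1−q)·3 = -q + 3
  the server's payoff from serve Wide: q·6 + (1−q)·0 = 6q
  -q + 3 = 6q  ⇒  -7q = -3  ⇒  q = 3/7.

q = 3/7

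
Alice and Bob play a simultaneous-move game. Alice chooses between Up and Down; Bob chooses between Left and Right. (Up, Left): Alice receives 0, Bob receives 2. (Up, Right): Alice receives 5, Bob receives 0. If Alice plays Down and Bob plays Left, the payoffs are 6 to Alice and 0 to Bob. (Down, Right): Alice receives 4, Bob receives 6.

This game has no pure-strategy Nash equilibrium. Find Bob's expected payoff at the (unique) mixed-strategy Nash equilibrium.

3/2

Alice's mix must leave Bob indifferent between Left and Right.
  Bob's payoff from Left: p·2 + (1−p)·0 = 2p
  Bob's payoff from Right: p·0 + (1−p)·6 = -6p + 6
  2p = -6p + 6  ⇒  8p = 6  ⇒  p = 3/4.
At equilibrium Bob is indifferent across columns, so Bob's payoff equals the payoff from Left: (3/4)·2 + (1/4)·0 = 3/2.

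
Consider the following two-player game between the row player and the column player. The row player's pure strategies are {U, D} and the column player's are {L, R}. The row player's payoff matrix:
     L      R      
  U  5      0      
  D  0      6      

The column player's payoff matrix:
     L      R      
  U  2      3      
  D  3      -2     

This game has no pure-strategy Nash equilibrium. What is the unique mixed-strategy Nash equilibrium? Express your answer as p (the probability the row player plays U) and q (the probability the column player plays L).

p = 5/6, q = 6/11

Set the column player's expected payoff from L equal to that from R:
  the column player's expected payoff from L: p·2 + (1−p)·3 = -p + 3
  the column player's expected payoff from R: p·3 + (1−p)·(-2) = 5p - 2
  -p + 3 = 5p - 2  ⇒  -6p = -5  ⇒  p = 5/6.
In a mixed equilibrium the row player is indifferent between U and D; this condition fixes q.
  the row player's payoff from U: q·5 + (1−q)·0 = 5q
  the row player's payoff from D: q·0 + (1−q)·6 = -6q + 6
  5q = -6q + 6  ⇒  11q = 6  ⇒  q = 6/11.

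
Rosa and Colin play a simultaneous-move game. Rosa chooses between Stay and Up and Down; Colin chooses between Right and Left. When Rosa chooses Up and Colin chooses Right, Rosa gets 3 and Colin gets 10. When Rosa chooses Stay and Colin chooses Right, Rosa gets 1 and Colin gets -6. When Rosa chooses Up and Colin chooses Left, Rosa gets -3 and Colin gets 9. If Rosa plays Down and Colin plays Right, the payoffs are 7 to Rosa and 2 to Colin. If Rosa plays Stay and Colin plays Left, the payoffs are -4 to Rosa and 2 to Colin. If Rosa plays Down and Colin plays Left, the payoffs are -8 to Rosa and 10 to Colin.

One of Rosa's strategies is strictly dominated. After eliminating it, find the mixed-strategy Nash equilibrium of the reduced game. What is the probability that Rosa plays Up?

p = 8/9

Rosa's strategy Stay is strictly dominated by Up: 3 > 1 and -3 > -4. Eliminate Stay.
Rosa's mix must leave Colin indifferent between Right and Left.
  Colin's expected payoff from Right: p·10 + (1−p)·2 = 8p + 2
  Colin's expected payoff from Left: p·9 + (1−p)·10 = -p + 10
  8p + 2 = -p + 10  ⇒  9p = 8  ⇒  p = 8/9.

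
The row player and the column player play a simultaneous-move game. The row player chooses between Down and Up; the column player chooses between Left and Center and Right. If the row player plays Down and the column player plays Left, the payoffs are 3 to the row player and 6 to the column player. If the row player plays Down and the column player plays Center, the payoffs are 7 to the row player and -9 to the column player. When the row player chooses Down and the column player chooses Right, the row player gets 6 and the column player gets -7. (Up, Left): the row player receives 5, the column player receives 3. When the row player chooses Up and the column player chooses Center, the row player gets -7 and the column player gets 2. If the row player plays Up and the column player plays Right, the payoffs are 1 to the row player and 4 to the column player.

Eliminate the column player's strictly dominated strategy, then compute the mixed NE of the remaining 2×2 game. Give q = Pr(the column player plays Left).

The column player's strategy Center is strictly dominated by Right: -7 > -9 and 4 > 2. Eliminate Center.
Set the row player's expected payoff from Down equal to that from Up:
  the row player's expected payoff from Down: q·3 + (1−q)·6 = -3q + 6
  the row player's expected payoff from Up: q·5 + (1−q)·1 = 4q + 1
  -3q + 6 = 4q + 1  ⇒  -7q = -5  ⇒  q = 5/7.

q = 5/7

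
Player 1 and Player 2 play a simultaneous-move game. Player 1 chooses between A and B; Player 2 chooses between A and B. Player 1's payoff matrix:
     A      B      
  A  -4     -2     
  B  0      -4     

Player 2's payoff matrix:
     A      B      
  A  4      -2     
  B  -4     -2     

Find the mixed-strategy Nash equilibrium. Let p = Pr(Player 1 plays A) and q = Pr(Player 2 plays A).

Set Player 2's expected payoff from A equal to that from B:
  Player 2's payoff from A: p·4 + (1−p)·(-4) = 8p - 4
  Player 2's payoff from B: p·(-2) + (1−p)·(-2) = -2
  8p - 4 = -2  ⇒  8p = 2  ⇒  p = 1/4.
Set Player 1's expected payoff from A equal to that from B:
  Player 1's expected payoff from A: q·(-4) + (1−q)·(-2) = -2q - 2
  Player 1's expected payoff from B: q·0 + (1−q)·(-4) = 4q - 4
  -2q - 2 = 4q - 4  ⇒  -6q = -2  ⇒  q = 1/3.

p = 1/4, q = 1/3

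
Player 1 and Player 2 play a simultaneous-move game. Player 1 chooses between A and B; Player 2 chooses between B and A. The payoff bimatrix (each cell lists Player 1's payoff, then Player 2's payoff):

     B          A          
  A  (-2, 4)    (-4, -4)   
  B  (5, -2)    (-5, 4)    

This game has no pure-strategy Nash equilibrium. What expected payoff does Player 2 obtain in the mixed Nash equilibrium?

Player 1's mix must leave Player 2 indifferent between B and A.
  Player 2's payoff to B: p·4 + (1−p)·(-2) = 6p - 2
  Player 2's payoff to A: p·(-4) + (1−p)·4 = -8p + 4
  6p - 2 = -8p + 4  ⇒  14p = 6  ⇒  p = 3/7.
At equilibrium Player 2 is indifferent across columns, so Player 2's payoff equals the payoff from B: (3/7)·4 + (4/7)·(-2) = 4/7.

4/7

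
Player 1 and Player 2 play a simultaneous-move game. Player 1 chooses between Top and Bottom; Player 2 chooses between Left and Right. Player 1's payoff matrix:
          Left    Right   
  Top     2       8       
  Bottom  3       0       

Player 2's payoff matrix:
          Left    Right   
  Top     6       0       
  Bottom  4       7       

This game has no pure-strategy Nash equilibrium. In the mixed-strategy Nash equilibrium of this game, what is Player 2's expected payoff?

Set Player 2's expected payoff from Left equal to that from Right:
  Player 2's payoff from Left: p·6 + (1−p)·4 = 2p + 4
  Player 2's payoff from Right: p·0 + (1−p)·7 = -7p + 7
  2p + 4 = -7p + 7  ⇒  9p = 3  ⇒  p = 1/3.
At equilibrium Player 2 is indifferent across columns, so Player 2's payoff equals the payoff from Left: (1/3)·6 + (2/3)·4 = 14/3.

14/3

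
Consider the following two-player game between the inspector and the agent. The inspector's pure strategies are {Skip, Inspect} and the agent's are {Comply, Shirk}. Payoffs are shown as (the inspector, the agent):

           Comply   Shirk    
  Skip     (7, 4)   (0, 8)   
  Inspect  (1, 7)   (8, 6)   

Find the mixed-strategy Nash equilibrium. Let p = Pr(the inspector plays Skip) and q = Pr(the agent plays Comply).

p = 1/5, q = 4/7

The agent's indifference between Comply and Shirk determines the inspector's mixing probability p:
  the agent's expected payoff from Comply: p·4 + (1−p)·7 = -3p + 7
  the agent's expected payoff from Shirk: p·8 + (1−p)·6 = 2p + 6
  -3p + 7 = 2p + 6  ⇒  -5p = -1  ⇒  p = 1/5.
Set the inspector's expected payoff from Skip equal to that from Inspect:
  the inspector's payoff from Skip: q·7 + (1−q)·0 = 7q
  the inspector's payoff from Inspect: q·1 + (1−q)·8 = -7q + 8
  7q = -7q + 8  ⇒  14q = 8  ⇒  q = 4/7.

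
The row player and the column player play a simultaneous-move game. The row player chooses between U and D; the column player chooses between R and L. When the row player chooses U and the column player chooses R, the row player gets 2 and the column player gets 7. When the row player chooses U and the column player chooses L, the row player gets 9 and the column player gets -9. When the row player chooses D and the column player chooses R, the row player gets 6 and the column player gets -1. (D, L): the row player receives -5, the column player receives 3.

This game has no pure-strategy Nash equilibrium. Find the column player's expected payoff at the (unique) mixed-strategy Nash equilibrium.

The row player's mix must leave the column player indifferent between R and L.
  the column player's expected payoff from R: p·7 + (1−p)·(-1) = 8p - 1
  the column player's expected payoff from L: p·(-9) + (1−p)·3 = -12p + 3
  8p - 1 = -12p + 3  ⇒  20p = 4  ⇒  p = 1/5.
At equilibrium the column player is indifferent across columns, so the column player's payoff equals the payoff from R: (1/5)·7 + (4/5)·(-1) = 3/5.

3/5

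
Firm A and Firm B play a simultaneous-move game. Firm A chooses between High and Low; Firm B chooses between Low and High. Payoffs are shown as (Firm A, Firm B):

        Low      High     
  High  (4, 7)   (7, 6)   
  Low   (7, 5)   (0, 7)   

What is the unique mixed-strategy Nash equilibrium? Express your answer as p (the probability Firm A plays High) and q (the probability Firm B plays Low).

p = 2/3, q = 7/10

Set Firm B's expected payoff from Low equal to that from High:
  Firm B's payoff to Low: p·7 + (1−p)·5 = 2p + 5
  Firm B's payoff to High: p·6 + (1−p)·7 = -p + 7
  2p + 5 = -p + 7  ⇒  3p = 2  ⇒  p = 2/3.
Firm A's indifference between High and Low determines Firm B's mixing probability q:
  Firm A's payoff from High: q·4 + (1−q)·7 = -3q + 7
  Firm A's payoff from Low: q·7 + (1−q)·0 = 7q
  -3q + 7 = 7q  ⇒  -10q = -7  ⇒  q = 7/10.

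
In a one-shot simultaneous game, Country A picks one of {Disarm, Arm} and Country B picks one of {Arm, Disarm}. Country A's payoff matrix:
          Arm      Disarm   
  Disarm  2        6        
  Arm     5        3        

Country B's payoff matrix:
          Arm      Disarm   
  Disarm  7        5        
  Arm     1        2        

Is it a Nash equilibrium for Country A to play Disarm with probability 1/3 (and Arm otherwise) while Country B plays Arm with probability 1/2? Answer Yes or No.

Check Country B's indifference given Country A's mix p = 1/3:
  payoff from Arm = 3; payoff from Disarm = 3 — equal.
Check Country A's indifference given Country B's mix q = 1/2:
  payoff from Disarm = 4; payoff from Arm = 4 — equal.
Both players are indifferent, so neither can profitably deviate.

Yes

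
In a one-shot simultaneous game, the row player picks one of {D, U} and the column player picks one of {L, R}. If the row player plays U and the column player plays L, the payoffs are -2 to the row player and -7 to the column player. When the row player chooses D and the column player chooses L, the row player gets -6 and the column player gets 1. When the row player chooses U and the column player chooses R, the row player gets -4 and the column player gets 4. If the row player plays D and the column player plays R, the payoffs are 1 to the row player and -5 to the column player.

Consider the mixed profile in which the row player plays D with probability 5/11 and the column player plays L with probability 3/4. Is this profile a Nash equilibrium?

Given the row player's mix p = 5/11, the column player's payoff from L is -37/11 but from R is -1/11. The column player strictly prefers R, so the column player would not mix.
So the proposed profile is not a Nash equilibrium.

No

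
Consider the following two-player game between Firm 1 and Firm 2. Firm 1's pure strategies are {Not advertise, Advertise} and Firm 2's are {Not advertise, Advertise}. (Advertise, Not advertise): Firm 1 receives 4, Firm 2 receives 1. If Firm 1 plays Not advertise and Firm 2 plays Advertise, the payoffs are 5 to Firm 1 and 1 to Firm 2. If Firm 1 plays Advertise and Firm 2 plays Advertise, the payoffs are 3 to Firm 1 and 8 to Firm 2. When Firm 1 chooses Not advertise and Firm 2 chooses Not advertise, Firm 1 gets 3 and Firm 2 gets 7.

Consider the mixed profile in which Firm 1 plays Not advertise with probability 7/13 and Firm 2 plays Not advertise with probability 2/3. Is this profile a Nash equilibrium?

Yes

Check Firm 2's indifference given Firm 1's mix p = 7/13:
  payoff from Not advertise = 55/13; payoff from Advertise = 55/13 — equal.
Check Firm 1's indifference given Firm 2's mix q = 2/3:
  payoff from Not advertise = 11/3; payoff from Advertise = 11/3 — equal.
Both players are indifferent, so neither can profitably deviate.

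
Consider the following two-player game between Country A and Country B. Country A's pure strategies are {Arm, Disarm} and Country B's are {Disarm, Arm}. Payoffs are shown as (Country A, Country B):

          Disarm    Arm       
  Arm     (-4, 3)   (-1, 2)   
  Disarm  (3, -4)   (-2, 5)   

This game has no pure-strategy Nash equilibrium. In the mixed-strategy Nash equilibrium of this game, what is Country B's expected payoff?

Country A's mix must leave Country B indifferent between Disarm and Arm.
  Country B's payoff to Disarm: p·3 + (1−p)·(-4) = 7p - 4
  Country B's payoff to Arm: p·2 + (1−p)·5 = -3p + 5
  7p - 4 = -3p + 5  ⇒  10p = 9  ⇒  p = 9/10.
At equilibrium Country B is indifferent across columns, so Country B's payoff equals the payoff from Disarm: (9/10)·3 + (1/10)·(-4) = 23/10.

23/10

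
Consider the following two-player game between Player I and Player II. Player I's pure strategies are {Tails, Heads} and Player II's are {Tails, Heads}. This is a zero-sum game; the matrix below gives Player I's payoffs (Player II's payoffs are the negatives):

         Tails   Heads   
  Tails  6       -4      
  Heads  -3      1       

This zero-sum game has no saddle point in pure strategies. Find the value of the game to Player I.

For Player I to be willing to mix, Player I must be indifferent between Tails and Heads, which pins down Player II's mix.
  Player I's expected payoff from Tails: q·6 + (1−q)·(-4) = 10q - 4
  Player I's expected payoff from Heads: q·(-3) + (1−q)·1 = -4q + 1
  10q - 4 = -4q + 1  ⇒  14q = 5  ⇒  q = 5/14.
The value is Player I's expected payoff against this mix (using Tails): (5/14)·6 + (9/14)·(-4) = -3/7.

v = -3/7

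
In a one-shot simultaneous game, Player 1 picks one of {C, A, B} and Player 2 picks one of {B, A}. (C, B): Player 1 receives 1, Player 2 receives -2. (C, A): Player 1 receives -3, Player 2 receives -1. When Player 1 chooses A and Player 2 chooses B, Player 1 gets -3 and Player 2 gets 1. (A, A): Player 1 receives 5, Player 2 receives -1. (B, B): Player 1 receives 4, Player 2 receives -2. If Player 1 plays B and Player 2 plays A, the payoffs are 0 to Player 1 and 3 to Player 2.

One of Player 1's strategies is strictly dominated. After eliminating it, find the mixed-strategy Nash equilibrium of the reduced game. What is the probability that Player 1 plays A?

p = 5/7

Player 1's strategy C is strictly dominated by B: 4 > 1 and 0 > -3. Eliminate C.
For Player 2 to be willing to mix, Player 2 must be indifferent between B and A, which pins down Player 1's mix.
  Player 2's expected payoff from B: p·1 + (1−p)·(-2) = 3p - 2
  Player 2's expected payoff from A: p·(-1) + (1−p)·3 = -4p + 3
  3p - 2 = -4p + 3  ⇒  7p = 5  ⇒  p = 5/7.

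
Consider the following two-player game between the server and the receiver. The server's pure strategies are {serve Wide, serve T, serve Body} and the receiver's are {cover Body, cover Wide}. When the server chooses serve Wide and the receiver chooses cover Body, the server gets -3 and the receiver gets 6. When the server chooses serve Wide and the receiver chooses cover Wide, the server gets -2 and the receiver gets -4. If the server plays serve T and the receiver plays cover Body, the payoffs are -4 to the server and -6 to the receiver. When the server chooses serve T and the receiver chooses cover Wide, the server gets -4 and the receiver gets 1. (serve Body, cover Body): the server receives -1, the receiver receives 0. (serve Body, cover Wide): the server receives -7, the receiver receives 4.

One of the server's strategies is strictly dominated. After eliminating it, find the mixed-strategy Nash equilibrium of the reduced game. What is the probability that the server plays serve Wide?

p = 2/7

The server's strategy serve T is strictly dominated by serve Wide: -3 > -4 and -2 > -4. Eliminate serve T.
Set the receiver's expected payoff from cover Body equal to that from cover Wide:
  the receiver's payoff to cover Body: p·6 + (1−p)·0 = 6p
  the receiver's payoff to cover Wide: p·(-4) + (1−p)·4 = -8p + 4
  6p = -8p + 4  ⇒  14p = 4  ⇒  p = 2/7.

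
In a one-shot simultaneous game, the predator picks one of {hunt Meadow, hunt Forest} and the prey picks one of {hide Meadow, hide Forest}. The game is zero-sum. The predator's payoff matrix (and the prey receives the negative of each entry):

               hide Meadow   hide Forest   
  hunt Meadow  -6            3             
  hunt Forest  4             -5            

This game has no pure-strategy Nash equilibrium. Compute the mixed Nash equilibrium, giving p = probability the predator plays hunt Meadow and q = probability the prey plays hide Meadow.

Set the prey's expected payoff from hide Meadow equal to that from hide Forest:
  the prey's payoff to hide Meadow: p·6 + (1−p)·(-4) = 10p - 4
  the prey's payoff to hide Forest: p·(-3) + (1−p)·5 = -8p + 5
  10p - 4 = -8p + 5  ⇒  18p = 9  ⇒  p = 1/2.
In a mixed equilibrium the predator is indifferent between hunt Meadow and hunt Forest; this condition fixes q.
  the predator's payoff to hunt Meadow: q·(-6) + (1−q)·3 = -9q + 3
  the predator's payoff to hunt Forest: q·4 + (1−q)·(-5) = 9q - 5
  -9q + 3 = 9q - 5  ⇒  -18q = -8  ⇒  q = 4/9.

p = 1/2, q = 4/9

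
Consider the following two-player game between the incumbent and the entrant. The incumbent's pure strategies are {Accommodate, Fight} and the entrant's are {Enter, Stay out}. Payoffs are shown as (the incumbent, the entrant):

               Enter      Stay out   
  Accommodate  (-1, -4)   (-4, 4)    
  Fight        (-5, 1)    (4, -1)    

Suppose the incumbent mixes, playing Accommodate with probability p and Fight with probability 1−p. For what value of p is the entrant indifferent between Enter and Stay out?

p = 1/5

The entrant's indifference between Enter and Stay out determines the incumbent's mixing probability p:
  the entrant's expected payoff from Enter: p·(-4) + (1−p)·1 = -5p + 1
  the entrant's expected payoff from Stay out: p·4 + (1−p)·(-1) = 5p - 1
  -5p + 1 = 5p - 1  ⇒  -10p = -2  ⇒  p = 1/5.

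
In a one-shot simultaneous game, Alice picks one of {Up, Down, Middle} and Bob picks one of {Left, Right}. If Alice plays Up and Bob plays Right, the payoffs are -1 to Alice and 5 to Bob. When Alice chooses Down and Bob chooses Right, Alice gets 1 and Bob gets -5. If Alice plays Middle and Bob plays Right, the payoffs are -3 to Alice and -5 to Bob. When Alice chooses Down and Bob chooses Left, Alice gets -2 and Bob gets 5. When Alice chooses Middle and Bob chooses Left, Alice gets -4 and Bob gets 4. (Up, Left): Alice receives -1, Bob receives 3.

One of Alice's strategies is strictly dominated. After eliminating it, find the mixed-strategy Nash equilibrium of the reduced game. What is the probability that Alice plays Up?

Alice's strategy Middle is strictly dominated by Up: -1 > -4 and -1 > -3. Eliminate Middle.
Alice's mix must leave Bob indifferent between Left and Right.
  Bob's payoff to Left: p·3 + (1−p)·5 = -2p + 5
  Bob's payoff to Right: p·5 + (1−p)·(-5) = 10p - 5
  -2p + 5 = 10p - 5  ⇒  -12p = -10  ⇒  p = 5/6.

p = 5/6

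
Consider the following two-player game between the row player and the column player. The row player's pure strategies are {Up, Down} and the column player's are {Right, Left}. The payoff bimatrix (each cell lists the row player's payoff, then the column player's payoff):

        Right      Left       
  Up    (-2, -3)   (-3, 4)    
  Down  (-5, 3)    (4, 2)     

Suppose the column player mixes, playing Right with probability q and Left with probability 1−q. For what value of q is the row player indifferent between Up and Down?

q = 7/10

The column player's mix must leave the row player indifferent between Up and Down.
  the row player's expected payoff from Up: q·(-2) + (1−q)·(-3) = q - 3
  the row player's expected payoff from Down: q·(-5) + (1−q)·4 = -9q + 4
  q - 3 = -9q + 4  ⇒  10q = 7  ⇒  q = 7/10.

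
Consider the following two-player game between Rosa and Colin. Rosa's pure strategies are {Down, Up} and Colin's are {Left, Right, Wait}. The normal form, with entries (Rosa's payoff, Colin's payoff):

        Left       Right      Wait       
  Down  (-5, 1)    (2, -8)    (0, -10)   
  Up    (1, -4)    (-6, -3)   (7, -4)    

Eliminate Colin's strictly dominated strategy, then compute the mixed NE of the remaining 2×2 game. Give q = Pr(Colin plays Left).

q = 4/7

Colin's strategy Wait is strictly dominated by Right: -8 > -10 and -3 > -4. Eliminate Wait.
Rosa's indifference between Down and Up determines Colin's mixing probability q:
  Rosa's expected payoff from Down: q·(-5) + (1−q)·2 = -7q + 2
  Rosa's expected payoff from Up: q·1 + (1−q)·(-6) = 7q - 6
  -7q + 2 = 7q - 6  ⇒  -14q = -8  ⇒  q = 4/7.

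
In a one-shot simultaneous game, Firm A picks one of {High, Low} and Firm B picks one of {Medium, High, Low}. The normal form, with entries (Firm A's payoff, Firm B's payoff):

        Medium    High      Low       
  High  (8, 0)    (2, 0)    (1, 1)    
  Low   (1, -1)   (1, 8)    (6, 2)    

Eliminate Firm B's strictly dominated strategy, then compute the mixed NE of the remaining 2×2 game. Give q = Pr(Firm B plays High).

Firm B's strategy Medium is strictly dominated by Low: 1 > 0 and 2 > -1. Eliminate Medium.
Firm A's indifference between High and Low determines Firm B's mixing probability q:
  Firm A's payoff to High: q·2 + (1−q)·1 = q + 1
  Firm A's payoff to Low: q·1 + (1−q)·6 = -5q + 6
  q + 1 = -5q + 6  ⇒  6q = 5  ⇒  q = 5/6.

q = 5/6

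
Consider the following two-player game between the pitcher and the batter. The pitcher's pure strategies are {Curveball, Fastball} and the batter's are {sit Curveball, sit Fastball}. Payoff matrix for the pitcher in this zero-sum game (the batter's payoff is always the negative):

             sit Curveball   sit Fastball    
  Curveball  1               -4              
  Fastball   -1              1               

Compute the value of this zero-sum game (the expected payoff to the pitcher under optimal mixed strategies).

v = -3/7

The pitcher's indifference between Curveball and Fastball determines the batter's mixing probability q:
  the pitcher's expected payoff from Curveball: q·1 + (1−q)·(-4) = 5q - 4
  the pitcher's expected payoff from Fastball: q·(-1) + (1−q)·1 = -2q + 1
  5q - 4 = -2q + 1  ⇒  7q = 5  ⇒  q = 5/7.
The value is the pitcher's expected payoff against this mix (using Curveball): (5/7)·1 + (2/7)·(-4) = -3/7.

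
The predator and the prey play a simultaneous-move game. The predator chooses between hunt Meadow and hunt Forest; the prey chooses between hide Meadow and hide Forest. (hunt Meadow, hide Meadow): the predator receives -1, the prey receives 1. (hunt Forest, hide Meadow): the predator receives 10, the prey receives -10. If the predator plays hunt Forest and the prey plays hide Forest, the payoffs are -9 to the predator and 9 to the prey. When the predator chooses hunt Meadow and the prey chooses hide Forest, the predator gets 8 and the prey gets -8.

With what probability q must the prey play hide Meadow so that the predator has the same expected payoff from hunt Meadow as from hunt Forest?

q = 17/28

Set the predator's expected payoff from hunt Meadow equal to that from hunt Forest:
  the predator's payoff to hunt Meadow: q·(-1) + (1−q)·8 = -9q + 8
  the predator's payoff to hunt Forest: q·10 + (1−q)·(-9) = 19q - 9
  -9q + 8 = 19q - 9  ⇒  -28q = -17  ⇒  q = 17/28.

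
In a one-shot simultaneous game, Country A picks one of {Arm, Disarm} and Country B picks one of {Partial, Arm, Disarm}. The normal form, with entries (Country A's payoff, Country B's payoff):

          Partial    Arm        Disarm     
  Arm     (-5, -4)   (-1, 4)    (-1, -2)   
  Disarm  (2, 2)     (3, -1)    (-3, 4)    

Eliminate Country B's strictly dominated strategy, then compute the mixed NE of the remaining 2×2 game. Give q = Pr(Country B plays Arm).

Country B's strategy Partial is strictly dominated by Disarm: -2 > -4 and 4 > 2. Eliminate Partial.
For Country A to be willing to mix, Country A must be indifferent between Arm and Disarm, which pins down Country B's mix.
  Country A's expected payoff from Arm: q·(-1) + (1−q)·(-1) = -1
  Country A's expected payoff from Disarm: q·3 + (1−q)·(-3) = 6q - 3
  -1 = 6q - 3  ⇒  -6q = -2  ⇒  q = 1/3.

q = 1/3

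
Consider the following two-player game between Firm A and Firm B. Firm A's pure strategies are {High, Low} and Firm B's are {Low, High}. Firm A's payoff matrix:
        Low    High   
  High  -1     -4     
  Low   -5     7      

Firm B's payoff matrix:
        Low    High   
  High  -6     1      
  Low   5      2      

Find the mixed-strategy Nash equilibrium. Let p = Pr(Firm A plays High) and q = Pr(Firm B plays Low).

p = 3/10, q = 11/15

In a mixed equilibrium Firm B is indifferent between Low and High; this condition fixes p.
  Firm B's payoff from Low: p·(-6) + (1−p)·5 = -11p + 5
  Firm B's payoff from High: p·1 + (1−p)·2 = -p + 2
  -11p + 5 = -p + 2  ⇒  -10p = -3  ⇒  p = 3/10.
Firm A's indifference between High and Low determines Firm B's mixing probability q:
  Firm A's payoff to High: q·(-1) + (1−q)·(-4) = 3q - 4
  Firm A's payoff to Low: q·(-5) + (1−q)·7 = -12q + 7
  3q - 4 = -12q + 7  ⇒  15q = 11  ⇒  q = 11/15.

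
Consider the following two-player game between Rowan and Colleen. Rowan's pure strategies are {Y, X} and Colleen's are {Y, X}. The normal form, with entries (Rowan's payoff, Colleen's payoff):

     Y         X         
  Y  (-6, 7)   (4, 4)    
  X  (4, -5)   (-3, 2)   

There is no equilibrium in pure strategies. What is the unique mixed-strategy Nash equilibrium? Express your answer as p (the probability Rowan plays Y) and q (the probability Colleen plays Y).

p = 7/10, q = 7/17

Set Colleen's expected payoff from Y equal to that from X:
  Colleen's payoff from Y: p·7 + (1−p)·(-5) = 12p - 5
  Colleen's payoff from X: p·4 + (1−p)·2 = 2p + 2
  12p - 5 = 2p + 2  ⇒  10p = 7  ⇒  p = 7/10.
Colleen's mix must leave Rowan indifferent between Y and X.
  Rowan's payoff from Y: q·(-6) + (1−q)·4 = -10q + 4
  Rowan's payoff from X: q·4 + (1−q)·(-3) = 7q - 3
  -10q + 4 = 7q - 3  ⇒  -17q = -7  ⇒  q = 7/17.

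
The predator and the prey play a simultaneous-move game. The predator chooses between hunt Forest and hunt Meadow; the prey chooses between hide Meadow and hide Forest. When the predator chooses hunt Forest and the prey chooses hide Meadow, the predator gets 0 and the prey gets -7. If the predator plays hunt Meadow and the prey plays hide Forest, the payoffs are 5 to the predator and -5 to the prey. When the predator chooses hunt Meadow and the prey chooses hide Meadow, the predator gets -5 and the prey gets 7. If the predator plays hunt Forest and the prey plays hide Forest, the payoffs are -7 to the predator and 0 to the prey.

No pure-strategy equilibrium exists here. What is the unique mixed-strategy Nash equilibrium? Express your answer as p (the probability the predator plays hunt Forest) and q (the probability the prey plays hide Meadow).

The prey's indifference between hide Meadow and hide Forest determines the predator's mixing probability p:
  the prey's expected payoff from hide Meadow: p·(-7) + (1−p)·7 = -14p + 7
  the prey's expected payoff from hide Forest: p·0 + (1−p)·(-5) = 5p - 5
  -14p + 7 = 5p - 5  ⇒  -19p = -12  ⇒  p = 12/19.
In a mixed equilibrium the predator is indifferent between hunt Forest and hunt Meadow; this condition fixes q.
  the predator's expected payoff from hunt Forest: q·0 + (1−q)·(-7) = 7q - 7
  the predator's expected payoff from hunt Meadow: q·(-5) + (1−q)·5 = -10q + 5
  7q - 7 = -10q + 5  ⇒  17q = 12  ⇒  q = 12/17.

p = 12/19, q = 12/17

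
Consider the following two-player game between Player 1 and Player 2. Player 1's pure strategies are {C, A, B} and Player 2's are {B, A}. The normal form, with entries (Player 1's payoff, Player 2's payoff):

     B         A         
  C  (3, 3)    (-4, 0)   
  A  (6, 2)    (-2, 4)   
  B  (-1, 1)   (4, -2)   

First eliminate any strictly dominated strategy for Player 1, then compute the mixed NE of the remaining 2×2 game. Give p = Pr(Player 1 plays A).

p = 3/5

Player 1's strategy C is strictly dominated by A: 6 > 3 and -2 > -4. Eliminate C.
Player 2's indifference between B and A determines Player 1's mixing probability p:
  Player 2's payoff from B: p·2 + (1−p)·1 = p + 1
  Player 2's payoff from A: p·4 + (1−p)·(-2) = 6p - 2
  p + 1 = 6p - 2  ⇒  -5p = -3  ⇒  p = 3/5.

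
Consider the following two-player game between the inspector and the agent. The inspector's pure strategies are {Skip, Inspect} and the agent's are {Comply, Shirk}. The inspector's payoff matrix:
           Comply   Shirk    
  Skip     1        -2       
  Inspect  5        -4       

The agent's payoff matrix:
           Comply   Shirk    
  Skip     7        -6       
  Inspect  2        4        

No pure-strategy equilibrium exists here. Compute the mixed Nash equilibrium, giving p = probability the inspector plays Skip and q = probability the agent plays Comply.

The inspector's mix must leave the agent indifferent between Comply and Shirk.
  the agent's payoff from Comply: p·7 + (1−p)·2 = 5p + 2
  the agent's payoff from Shirk: p·(-6) + (1−p)·4 = -10p + 4
  5p + 2 = -10p + 4  ⇒  15p = 2  ⇒  p = 2/15.
The inspector's indifference between Skip and Inspect determines the agent's mixing probability q:
  the inspector's expected payoff from Skip: q·1 + (1−q)·(-2) = 3q - 2
  the inspector's expected payoff from Inspect: q·5 + (1−q)·(-4) = 9q - 4
  3q - 2 = 9q - 4  ⇒  -6q = -2  ⇒  q = 1/3.

p = 2/15, q = 1/3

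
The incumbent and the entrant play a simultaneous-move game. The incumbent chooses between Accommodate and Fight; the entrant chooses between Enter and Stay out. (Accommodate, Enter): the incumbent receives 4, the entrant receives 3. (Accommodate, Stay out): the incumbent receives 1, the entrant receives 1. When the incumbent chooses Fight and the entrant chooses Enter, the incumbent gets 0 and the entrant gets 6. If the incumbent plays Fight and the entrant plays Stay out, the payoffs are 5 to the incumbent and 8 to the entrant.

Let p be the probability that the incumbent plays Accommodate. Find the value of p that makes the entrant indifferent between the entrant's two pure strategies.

For the entrant to be willing to mix, the entrant must be indifferent between Enter and Stay out, which pins down the incumbent's mix.
  the entrant's expected payoff from Enter: p·3 + (1−p)·6 = -3p + 6
  the entrant's expected payoff from Stay out: p·1 + (1−p)·8 = -7p + 8
  -3p + 6 = -7p + 8  ⇒  4p = 2  ⇒  p = 1/2.

p = 1/2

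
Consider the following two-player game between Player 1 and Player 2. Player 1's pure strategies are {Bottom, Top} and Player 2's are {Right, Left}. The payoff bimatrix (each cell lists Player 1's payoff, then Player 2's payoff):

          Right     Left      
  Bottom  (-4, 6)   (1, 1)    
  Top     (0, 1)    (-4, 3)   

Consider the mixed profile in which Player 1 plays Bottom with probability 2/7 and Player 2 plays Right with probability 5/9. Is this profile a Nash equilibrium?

Yes

Check Player 2's indifference given Player 1's mix p = 2/7:
  payoff from Right = 17/7; payoff from Left = 17/7 — equal.
Check Player 1's indifference given Player 2's mix q = 5/9:
  payoff from Bottom = -16/9; payoff from Top = -16/9 — equal.
Both players are indifferent, so neither can profitably deviate.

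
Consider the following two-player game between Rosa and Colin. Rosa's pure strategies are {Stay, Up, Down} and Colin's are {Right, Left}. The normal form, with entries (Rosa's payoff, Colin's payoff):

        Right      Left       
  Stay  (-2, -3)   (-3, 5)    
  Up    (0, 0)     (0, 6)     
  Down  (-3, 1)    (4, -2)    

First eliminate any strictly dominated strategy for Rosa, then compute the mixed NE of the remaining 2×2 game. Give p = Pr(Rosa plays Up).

Rosa's strategy Stay is strictly dominated by Up: 0 > -2 and 0 > -3. Eliminate Stay.
Set Colin's expected payoff from Right equal to that from Left:
  Colin's payoff from Right: p·0 + (1−p)·1 = -p + 1
  Colin's payoff from Left: p·6 + (1−p)·(-2) = 8p - 2
  -p + 1 = 8p - 2  ⇒  -9p = -3  ⇒  p = 1/3.

p = 1/3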